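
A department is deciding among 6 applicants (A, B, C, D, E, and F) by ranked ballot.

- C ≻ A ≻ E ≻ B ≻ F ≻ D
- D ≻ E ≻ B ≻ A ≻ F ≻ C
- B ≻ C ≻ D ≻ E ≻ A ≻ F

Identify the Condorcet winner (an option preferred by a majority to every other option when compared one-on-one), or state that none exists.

None — there is no Condorcet winner

Head-to-head results (3 voters total):
A vs B: B wins 2–1.
A vs C: C wins 2–1.
A vs D: D wins 2–1.
A vs E: E wins 2–1.
A vs F: A wins 3–0.
B vs C: B wins 2–1.
B vs D: B wins 2–1.
B vs E: E wins 2–1.
B vs F: B wins 3–0.
C vs D: C wins 2–1.
C vs E: C wins 2–1.
C vs F: C wins 2–1.
D vs E: D wins 2–1.
D vs F: D wins 2–1.
E vs F: E wins 3–0.
No candidate beats all others: B beats C beats E beats B, a majority cycle.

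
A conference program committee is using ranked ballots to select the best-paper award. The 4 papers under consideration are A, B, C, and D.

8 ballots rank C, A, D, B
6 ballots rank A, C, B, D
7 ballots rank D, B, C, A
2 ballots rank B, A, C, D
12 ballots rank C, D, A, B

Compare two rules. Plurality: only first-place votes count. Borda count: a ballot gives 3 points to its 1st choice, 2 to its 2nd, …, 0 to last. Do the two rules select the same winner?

Yes

Plurality first-place counts: A 6, B 2, C 20, D 7 → C.
Borda totals: A 50, B 26, C 81, D 53 → C.
The two rules agree on C.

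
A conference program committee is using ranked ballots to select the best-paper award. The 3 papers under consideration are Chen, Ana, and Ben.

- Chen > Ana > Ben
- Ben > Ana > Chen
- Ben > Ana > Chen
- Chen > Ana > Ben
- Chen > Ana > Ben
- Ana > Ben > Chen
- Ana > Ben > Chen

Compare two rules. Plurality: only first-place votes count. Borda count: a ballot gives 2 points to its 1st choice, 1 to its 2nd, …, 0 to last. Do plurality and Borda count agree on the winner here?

No

Plurality first-place counts: Chen 3, Ana 2, Ben 2 → Chen.
Borda totals: Chen 6, Ana 9, Ben 6 → Ana.
The two rules disagree: plurality picks Chen, Borda picks Ana.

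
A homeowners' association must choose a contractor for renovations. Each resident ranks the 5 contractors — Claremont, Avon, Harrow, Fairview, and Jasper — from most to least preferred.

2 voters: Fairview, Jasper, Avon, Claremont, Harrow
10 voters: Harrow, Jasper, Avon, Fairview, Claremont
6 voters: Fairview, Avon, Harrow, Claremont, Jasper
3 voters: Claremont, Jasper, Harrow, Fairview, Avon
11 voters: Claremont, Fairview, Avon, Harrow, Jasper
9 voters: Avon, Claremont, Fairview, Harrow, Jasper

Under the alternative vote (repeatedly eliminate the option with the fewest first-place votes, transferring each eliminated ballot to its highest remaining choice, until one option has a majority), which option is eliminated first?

Round 1: Claremont 14, Harrow 10, Avon 9, Fairview 8, Jasper 0. Jasper has the fewest and is eliminated.
Round 2: Claremont 14, Harrow 10, Avon 9, Fairview 8. Fairview has the fewest and is eliminated.
Round 3: Avon 17, Claremont 14, Harrow 10. Harrow has the fewest and is eliminated.
Round 4: Avon 27, Claremont 14. Avon has a majority.

Jasper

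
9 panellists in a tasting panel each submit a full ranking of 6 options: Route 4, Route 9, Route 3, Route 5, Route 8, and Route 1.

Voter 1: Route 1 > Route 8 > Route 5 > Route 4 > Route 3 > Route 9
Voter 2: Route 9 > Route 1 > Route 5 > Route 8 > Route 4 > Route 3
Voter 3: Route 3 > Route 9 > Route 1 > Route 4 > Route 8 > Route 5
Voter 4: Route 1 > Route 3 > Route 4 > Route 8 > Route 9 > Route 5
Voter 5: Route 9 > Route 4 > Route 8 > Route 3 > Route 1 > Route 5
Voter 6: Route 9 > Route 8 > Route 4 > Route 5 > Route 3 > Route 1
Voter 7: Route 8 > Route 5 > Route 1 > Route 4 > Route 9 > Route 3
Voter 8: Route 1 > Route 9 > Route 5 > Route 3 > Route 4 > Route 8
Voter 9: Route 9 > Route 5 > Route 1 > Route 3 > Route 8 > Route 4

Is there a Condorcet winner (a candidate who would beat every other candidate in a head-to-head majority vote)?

Head-to-head results (9 voters total):
Route 4 vs Route 9: Route 9 wins 6–3.
Route 4 vs Route 3: Route 4 wins 5–4.
Route 4 vs Route 5: Route 5 wins 5–4.
Route 4 vs Route 8: Route 8 wins 5–4.
Route 4 vs Route 1: Route 1 wins 7–2.
Route 9 vs Route 3: Route 9 wins 6–3.
Route 9 vs Route 5: Route 9 wins 7–2.
Route 9 vs Route 8: Route 9 wins 6–3.
Route 9 vs Route 1: Route 9 wins 5–4.
Route 3 vs Route 5: Route 5 wins 6–3.
Route 3 vs Route 8: Route 8 wins 5–4.
Route 3 vs Route 1: Route 1 wins 6–3.
Route 5 vs Route 8: Route 8 wins 6–3.
Route 5 vs Route 1: Route 1 wins 6–3.
Route 8 vs Route 1: Route 1 wins 6–3.
Route 9 beats each rival — Route 4 (6–3), Route 3 (6–3), Route 5 (7–2), Route 8 (6–3), Route 1 (5–4) — so Route 9 is the Condorcet winner.

Yes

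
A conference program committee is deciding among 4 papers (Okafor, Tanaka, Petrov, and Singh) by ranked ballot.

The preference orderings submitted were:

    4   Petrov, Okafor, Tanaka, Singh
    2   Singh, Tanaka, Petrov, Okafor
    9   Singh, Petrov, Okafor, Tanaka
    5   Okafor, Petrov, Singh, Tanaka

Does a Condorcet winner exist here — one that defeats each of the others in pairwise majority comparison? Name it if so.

Singh

Head-to-head results (20 voters total):
Okafor vs Tanaka: Okafor wins 18–2.
Okafor vs Petrov: Petrov wins 15–5.
Okafor vs Singh: Singh wins 11–9.
Tanaka vs Petrov: Petrov wins 18–2.
Tanaka vs Singh: Singh wins 16–4.
Petrov vs Singh: Singh wins 11–9.
Singh beats each rival — Okafor (11–9), Tanaka (16–4), Petrov (11–9) — so Singh is the Condorcet winner.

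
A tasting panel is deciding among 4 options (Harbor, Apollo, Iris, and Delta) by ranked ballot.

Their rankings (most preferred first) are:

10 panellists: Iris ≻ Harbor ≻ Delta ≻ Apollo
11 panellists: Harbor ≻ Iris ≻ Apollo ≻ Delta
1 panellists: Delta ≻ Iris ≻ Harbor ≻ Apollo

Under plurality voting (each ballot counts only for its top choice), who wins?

First-place vote totals:
  Harbor: 11
  Apollo: 0
  Iris: 10
  Delta: 1
Harbor has the most first-place votes.

Harbor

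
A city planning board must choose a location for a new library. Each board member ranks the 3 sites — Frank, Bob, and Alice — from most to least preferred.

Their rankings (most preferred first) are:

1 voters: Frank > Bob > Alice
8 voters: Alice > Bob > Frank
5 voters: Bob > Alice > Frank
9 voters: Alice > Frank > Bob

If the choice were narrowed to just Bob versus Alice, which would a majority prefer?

Ballots ranking Bob above Alice: 1+5 = 6.
Ballots ranking Alice above Bob: 8+9 = 17.
Alice wins the head-to-head, 17–6.

Alice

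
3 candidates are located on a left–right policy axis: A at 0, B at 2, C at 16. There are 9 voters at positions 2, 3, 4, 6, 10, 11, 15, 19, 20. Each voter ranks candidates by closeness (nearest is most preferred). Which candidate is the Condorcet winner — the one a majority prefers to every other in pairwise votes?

C

With single-peaked preferences on a line, the Condorcet winner is the candidate closest to the median voter.
The median voter (position 10) is closest to C at 16.
Check: C vs B — voters closer to C: 5 of 9.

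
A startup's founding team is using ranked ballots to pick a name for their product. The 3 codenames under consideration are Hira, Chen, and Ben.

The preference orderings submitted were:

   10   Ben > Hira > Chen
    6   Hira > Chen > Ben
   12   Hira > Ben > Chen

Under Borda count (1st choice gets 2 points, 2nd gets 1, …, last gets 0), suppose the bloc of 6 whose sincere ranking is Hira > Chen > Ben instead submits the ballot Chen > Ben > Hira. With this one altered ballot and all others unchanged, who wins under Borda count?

Ben

Borda totals with the altered ballot: Hira 34, Chen 12, Ben 38.
The switch changes the winner from Hira to Ben.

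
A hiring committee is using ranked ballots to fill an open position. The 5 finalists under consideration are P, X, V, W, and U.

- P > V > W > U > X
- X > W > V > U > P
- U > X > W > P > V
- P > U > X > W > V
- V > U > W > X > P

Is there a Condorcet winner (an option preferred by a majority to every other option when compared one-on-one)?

No

Head-to-head results (5 voters total):
P vs X: X wins 3–2.
P vs V: P wins 3–2.
P vs W: W wins 3–2.
P vs U: U wins 3–2.
X vs V: X wins 3–2.
X vs W: X wins 3–2.
X vs U: U wins 4–1.
V vs W: W wins 3–2.
V vs U: V wins 3–2.
W vs U: U wins 3–2.
No candidate beats all others: P beats V beats U beats P, a majority cycle.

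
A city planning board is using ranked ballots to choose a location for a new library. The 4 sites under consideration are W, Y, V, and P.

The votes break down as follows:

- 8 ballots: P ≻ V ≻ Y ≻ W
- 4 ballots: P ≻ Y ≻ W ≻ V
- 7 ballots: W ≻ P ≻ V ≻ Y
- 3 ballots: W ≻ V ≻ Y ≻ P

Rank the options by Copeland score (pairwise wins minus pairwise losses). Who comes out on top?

Pairwise results:
  W vs Y: Y wins 12–10.
  W vs V: W wins 14–8.
  W vs P: P wins 12–10.
  Y vs V: V wins 18–4.
  Y vs P: P wins 19–3.
  V vs P: P wins 19–3.
Copeland scores (wins − losses):
  W: 1 − 2 = -1
  Y: 1 − 2 = -1
  V: 1 − 2 = -1
  P: 3 − 0 = 3
P has the best Copeland score.

P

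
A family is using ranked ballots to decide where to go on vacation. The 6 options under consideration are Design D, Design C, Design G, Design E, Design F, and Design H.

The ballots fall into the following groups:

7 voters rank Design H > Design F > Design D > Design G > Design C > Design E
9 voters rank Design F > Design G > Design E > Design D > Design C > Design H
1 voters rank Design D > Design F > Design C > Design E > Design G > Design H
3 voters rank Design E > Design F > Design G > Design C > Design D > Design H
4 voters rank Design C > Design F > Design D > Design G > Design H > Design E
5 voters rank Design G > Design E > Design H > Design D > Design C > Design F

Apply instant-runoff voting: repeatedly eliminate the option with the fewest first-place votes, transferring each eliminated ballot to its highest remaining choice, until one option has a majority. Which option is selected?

Round 1: Design F 9, Design H 7, Design G 5, Design C 4, Design E 3, Design D 1. Design D has the fewest and is eliminated.
Round 2: Design F 10, Design H 7, Design G 5, Design C 4, Design E 3. Design E has the fewest and is eliminated.
Round 3: Design F 13, Design H 7, Design G 5, Design C 4. Design C has the fewest and is eliminated.
Round 4: Design F 17, Design H 7, Design G 5. Design F has a majority.

Design F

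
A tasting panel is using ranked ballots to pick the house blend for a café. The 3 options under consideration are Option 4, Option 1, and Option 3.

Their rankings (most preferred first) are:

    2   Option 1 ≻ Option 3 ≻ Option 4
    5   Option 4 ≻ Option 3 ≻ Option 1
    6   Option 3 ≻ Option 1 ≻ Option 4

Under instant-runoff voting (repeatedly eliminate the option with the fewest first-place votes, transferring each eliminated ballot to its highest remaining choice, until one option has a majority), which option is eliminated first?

Round 1: Option 3 6, Option 4 5, Option 1 2. Option 1 has the fewest and is eliminated.
Round 2: Option 3 8, Option 4 5. Option 3 has a majority.

Option 1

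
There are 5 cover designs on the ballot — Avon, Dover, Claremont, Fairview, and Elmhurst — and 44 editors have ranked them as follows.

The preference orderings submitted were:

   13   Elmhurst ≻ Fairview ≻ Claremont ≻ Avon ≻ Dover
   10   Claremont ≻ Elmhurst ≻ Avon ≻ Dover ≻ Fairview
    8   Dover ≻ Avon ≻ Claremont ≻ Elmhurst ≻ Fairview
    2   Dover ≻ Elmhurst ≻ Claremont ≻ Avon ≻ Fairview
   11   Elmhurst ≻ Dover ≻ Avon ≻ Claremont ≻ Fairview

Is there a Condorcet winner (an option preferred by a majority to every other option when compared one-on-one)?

Yes

Head-to-head results (44 voters total):
Avon vs Dover: Avon wins 23–21.
Avon vs Claremont: Claremont wins 25–19.
Avon vs Fairview: Avon wins 31–13.
Avon vs Elmhurst: Elmhurst wins 36–8.
Dover vs Claremont: Claremont wins 23–21.
Dover vs Fairview: Dover wins 31–13.
Dover vs Elmhurst: Elmhurst wins 34–10.
Claremont vs Fairview: Claremont wins 31–13.
Claremont vs Elmhurst: Elmhurst wins 26–18.
Fairview vs Elmhurst: Elmhurst wins 44–0.
Elmhurst beats each rival — Avon (36–8), Dover (34–10), Claremont (26–18), Fairview (44–0) — so Elmhurst is the Condorcet winner.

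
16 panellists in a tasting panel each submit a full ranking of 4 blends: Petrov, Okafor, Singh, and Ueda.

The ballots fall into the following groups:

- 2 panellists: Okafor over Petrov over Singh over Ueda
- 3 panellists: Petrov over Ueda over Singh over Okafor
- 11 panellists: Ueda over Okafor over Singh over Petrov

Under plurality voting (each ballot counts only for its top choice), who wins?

Ueda

First-place vote totals:
  Petrov: 3
  Okafor: 2
  Singh: 0
  Ueda: 11
Ueda has the most first-place votes.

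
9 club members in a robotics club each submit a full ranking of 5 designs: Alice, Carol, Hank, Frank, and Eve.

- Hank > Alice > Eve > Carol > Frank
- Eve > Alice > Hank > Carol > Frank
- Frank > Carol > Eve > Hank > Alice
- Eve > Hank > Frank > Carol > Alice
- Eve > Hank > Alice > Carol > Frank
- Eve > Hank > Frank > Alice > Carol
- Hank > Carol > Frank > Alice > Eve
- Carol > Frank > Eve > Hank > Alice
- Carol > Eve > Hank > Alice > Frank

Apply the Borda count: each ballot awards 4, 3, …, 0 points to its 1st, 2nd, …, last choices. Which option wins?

Borda scores:
  Alice: 3 + 3 + 0 + 0 + 2 + 1 + 1 + 0 + 1 = 11
  Carol: 1 + 1 + 3 + 1 + 1 + 0 + 3 + 4 + 4 = 18
  Hank: 4 + 2 + 1 + 3 + 3 + 3 + 4 + 1 + 2 = 23
  Frank: 0 + 0 + 4 + 2 + 0 + 2 + 2 + 3 + 0 = 13
  Eve: 2 + 4 + 2 + 4 + 4 + 4 + 0 + 2 + 3 = 25
Eve has the highest total.

Eve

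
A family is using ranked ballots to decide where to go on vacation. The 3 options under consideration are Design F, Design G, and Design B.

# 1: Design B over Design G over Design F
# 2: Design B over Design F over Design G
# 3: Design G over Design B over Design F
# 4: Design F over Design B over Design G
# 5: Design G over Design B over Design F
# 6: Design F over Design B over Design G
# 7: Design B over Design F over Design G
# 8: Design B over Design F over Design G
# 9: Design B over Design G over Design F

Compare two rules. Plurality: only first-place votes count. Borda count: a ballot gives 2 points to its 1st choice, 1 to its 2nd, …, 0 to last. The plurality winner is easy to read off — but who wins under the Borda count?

Design B

Plurality first-place counts: Design F 2, Design G 2, Design B 5 → Design B.
Borda totals: Design F 7, Design G 6, Design B 14 → Design B.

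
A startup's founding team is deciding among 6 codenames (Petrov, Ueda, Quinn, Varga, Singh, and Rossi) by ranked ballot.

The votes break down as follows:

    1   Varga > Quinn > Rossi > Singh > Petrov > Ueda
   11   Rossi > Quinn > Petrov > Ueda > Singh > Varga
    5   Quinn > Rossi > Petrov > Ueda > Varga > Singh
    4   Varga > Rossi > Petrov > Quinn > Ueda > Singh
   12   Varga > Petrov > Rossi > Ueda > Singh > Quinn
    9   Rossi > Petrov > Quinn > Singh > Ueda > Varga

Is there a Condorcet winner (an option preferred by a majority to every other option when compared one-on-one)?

Head-to-head results (42 voters total):
Petrov vs Ueda: Petrov wins 42–0.
Petrov vs Quinn: Petrov wins 25–17.
Petrov vs Varga: Petrov wins 25–17.
Petrov vs Singh: Petrov wins 41–1.
Petrov vs Rossi: Rossi wins 30–12.
Ueda vs Quinn: Quinn wins 30–12.
Ueda vs Varga: Ueda wins 25–17.
Ueda vs Singh: Ueda wins 32–10.
Ueda vs Rossi: Rossi wins 42–0.
Quinn vs Varga: Quinn wins 25–17.
Quinn vs Singh: Quinn wins 30–12.
Quinn vs Rossi: Rossi wins 36–6.
Varga vs Singh: Varga wins 22–20.
Varga vs Rossi: Rossi wins 25–17.
Singh vs Rossi: Rossi wins 42–0.
Rossi beats each rival — Petrov (30–12), Ueda (42–0), Quinn (36–6), Varga (25–17), Singh (42–0) — so Rossi is the Condorcet winner.

Yes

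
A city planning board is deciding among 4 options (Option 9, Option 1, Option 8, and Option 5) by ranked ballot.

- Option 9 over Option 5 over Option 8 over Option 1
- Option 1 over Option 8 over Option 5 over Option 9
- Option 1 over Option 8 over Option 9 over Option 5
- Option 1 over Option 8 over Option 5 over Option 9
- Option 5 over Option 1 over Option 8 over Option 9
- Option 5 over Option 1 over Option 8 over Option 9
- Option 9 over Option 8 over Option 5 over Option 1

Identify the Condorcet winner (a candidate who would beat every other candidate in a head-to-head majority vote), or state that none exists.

None — there is no Condorcet winner

Head-to-head results (7 voters total):
Option 9 vs Option 1: Option 1 wins 5–2.
Option 9 vs Option 8: Option 8 wins 5–2.
Option 9 vs Option 5: Option 5 wins 4–3.
Option 1 vs Option 8: Option 1 wins 5–2.
Option 1 vs Option 5: Option 5 wins 4–3.
Option 8 vs Option 5: Option 8 wins 4–3.
No candidate beats all others: Option 1 beats Option 8 beats Option 5 beats Option 1, a majority cycle.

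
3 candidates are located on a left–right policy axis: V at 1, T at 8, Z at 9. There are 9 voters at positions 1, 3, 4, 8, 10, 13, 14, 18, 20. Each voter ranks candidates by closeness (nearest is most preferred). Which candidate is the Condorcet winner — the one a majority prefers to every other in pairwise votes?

Z

With single-peaked preferences on a line, the Condorcet winner is the candidate closest to the median voter.
The median voter (position 10) is closest to Z at 9.
Check: Z vs T — voters closer to Z: 5 of 9.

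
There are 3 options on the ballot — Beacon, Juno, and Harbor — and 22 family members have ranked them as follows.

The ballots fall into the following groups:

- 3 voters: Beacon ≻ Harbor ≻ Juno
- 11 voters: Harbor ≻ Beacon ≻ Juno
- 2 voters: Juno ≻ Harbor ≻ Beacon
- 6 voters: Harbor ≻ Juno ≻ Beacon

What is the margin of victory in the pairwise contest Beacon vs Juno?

Ballots ranking Beacon above Juno: 3+11 = 14.
Ballots ranking Juno above Beacon: 2+6 = 8.
Beacon wins 14–8, a margin of 6.

6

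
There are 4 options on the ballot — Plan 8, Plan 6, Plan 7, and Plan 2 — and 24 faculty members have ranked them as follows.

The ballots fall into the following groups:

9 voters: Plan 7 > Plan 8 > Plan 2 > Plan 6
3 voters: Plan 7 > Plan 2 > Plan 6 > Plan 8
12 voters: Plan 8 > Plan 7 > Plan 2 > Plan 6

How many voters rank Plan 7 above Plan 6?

Ballots ranking Plan 7 above Plan 6: 9+3+12 = 24.
Ballots ranking Plan 6 above Plan 7: 0.
So 24 of 24 voters prefer Plan 7 to Plan 6.

24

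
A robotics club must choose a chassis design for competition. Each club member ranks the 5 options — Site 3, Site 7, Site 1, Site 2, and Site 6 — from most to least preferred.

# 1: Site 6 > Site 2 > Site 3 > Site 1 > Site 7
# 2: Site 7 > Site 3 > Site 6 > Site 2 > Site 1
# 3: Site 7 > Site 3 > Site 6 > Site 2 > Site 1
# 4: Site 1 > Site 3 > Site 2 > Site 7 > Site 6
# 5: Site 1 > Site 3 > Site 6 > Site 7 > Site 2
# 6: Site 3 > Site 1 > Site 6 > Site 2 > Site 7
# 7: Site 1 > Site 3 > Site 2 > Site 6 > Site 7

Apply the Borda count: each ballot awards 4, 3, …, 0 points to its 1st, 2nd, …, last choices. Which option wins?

Borda scores:
  Site 3: 2 + 3 + 3 + 3 + 3 + 4 + 3 = 21
  Site 7: 0 + 4 + 4 + 1 + 1 + 0 + 0 = 10
  Site 1: 1 + 0 + 0 + 4 + 4 + 3 + 4 = 16
  Site 2: 3 + 1 + 1 + 2 + 0 + 1 + 2 = 10
  Site 6: 4 + 2 + 2 + 0 + 2 + 2 + 1 = 13
Site 3 has the highest total.

Site 3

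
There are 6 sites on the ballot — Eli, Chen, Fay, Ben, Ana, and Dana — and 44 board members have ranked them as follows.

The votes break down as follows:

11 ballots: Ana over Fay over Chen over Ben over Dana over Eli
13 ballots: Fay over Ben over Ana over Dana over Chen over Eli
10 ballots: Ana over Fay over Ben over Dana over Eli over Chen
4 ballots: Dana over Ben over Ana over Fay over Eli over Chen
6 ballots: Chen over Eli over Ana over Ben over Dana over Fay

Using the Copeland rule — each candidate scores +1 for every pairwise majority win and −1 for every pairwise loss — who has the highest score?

Pairwise results:
  Eli vs Chen: Chen wins 30–14.
  Eli vs Fay: Fay wins 38–6.
  Eli vs Ben: Ben wins 38–6.
  Eli vs Ana: Ana wins 38–6.
  Eli vs Dana: Dana wins 38–6.
  Chen vs Fay: Fay wins 38–6.
  Chen vs Ben: Ben wins 27–17.
  Chen vs Ana: Ana wins 38–6.
  Chen vs Dana: Dana wins 27–17.
  Fay vs Ben: Fay wins 34–10.
  Fay vs Ana: Ana wins 31–13.
  Fay vs Dana: Fay wins 34–10.
  Ben vs Ana: Ana wins 27–17.
  Ben vs Dana: Ben wins 40–4.
  Ana vs Dana: Ana wins 40–4.
Copeland scores (wins − losses):
  Eli: 0 − 5 = -5
  Chen: 1 − 4 = -3
  Fay: 4 − 1 = 3
  Ben: 3 − 2 = 1
  Ana: 5 − 0 = 5
  Dana: 2 − 3 = -1
Ana has the best Copeland score.

Ana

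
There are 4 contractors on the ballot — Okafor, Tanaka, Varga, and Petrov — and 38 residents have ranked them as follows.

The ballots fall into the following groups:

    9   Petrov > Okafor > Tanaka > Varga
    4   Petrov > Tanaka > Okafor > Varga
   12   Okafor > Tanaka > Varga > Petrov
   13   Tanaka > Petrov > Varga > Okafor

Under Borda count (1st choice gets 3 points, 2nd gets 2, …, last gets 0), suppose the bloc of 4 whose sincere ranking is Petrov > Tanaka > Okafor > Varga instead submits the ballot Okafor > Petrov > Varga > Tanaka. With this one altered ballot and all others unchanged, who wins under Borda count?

Tanaka

Borda totals with the altered ballot: Okafor 66, Tanaka 72, Varga 29, Petrov 61.
The winner is unchanged: still Tanaka.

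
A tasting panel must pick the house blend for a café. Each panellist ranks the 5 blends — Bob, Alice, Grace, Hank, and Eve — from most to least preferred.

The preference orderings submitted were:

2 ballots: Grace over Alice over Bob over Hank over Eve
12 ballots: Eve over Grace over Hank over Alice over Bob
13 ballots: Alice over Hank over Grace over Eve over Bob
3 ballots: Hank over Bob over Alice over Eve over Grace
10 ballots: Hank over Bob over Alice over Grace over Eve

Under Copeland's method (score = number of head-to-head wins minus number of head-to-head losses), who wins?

Pairwise results:
  Bob vs Alice: Alice wins 27–13.
  Bob vs Grace: Grace wins 27–13.
  Bob vs Hank: Hank wins 38–2.
  Bob vs Eve: Eve wins 25–15.
  Alice vs Grace: Alice wins 26–14.
  Alice vs Hank: Hank wins 25–15.
  Alice vs Eve: Alice wins 28–12.
  Grace vs Hank: Hank wins 26–14.
  Grace vs Eve: Grace wins 25–15.
  Hank vs Eve: Hank wins 28–12.
Copeland scores (wins − losses):
  Bob: 0 − 4 = -4
  Alice: 3 − 1 = 2
  Grace: 2 − 2 = 0
  Hank: 4 − 0 = 4
  Eve: 1 − 3 = -2
Hank has the best Copeland score.

Hank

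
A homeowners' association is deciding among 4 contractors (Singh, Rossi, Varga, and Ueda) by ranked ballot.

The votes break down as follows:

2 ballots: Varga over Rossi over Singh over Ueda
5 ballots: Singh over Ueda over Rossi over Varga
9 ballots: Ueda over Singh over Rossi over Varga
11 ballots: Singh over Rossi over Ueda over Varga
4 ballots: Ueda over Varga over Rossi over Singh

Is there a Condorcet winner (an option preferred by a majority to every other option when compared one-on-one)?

Yes

Head-to-head results (31 voters total):
Singh vs Rossi: Singh wins 25–6.
Singh vs Varga: Singh wins 25–6.
Singh vs Ueda: Singh wins 18–13.
Rossi vs Varga: Rossi wins 25–6.
Rossi vs Ueda: Ueda wins 18–13.
Varga vs Ueda: Ueda wins 29–2.
Singh beats each rival — Rossi (25–6), Varga (25–6), Ueda (18–13) — so Singh is the Condorcet winner.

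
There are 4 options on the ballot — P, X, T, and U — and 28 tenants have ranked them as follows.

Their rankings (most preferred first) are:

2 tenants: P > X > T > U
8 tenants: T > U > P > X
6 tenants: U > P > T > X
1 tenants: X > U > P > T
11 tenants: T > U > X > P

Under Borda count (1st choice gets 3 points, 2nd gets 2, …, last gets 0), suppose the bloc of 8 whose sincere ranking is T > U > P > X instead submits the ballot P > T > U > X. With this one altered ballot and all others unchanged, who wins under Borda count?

Borda totals with the altered ballot: P 43, X 18, T 57, U 50.
The winner is unchanged: still T.

T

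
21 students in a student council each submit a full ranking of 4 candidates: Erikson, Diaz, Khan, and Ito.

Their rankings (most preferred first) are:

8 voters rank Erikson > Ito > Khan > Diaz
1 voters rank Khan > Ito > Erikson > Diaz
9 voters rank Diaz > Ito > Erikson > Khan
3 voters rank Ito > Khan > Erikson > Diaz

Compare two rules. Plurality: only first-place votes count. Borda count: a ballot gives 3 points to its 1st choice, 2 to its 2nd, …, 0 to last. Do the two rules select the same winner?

No

Plurality first-place counts: Erikson 8, Diaz 9, Khan 1, Ito 3 → Diaz.
Borda totals: Erikson 37, Diaz 27, Khan 17, Ito 45 → Ito.
The two rules disagree: plurality picks Diaz, Borda picks Ito.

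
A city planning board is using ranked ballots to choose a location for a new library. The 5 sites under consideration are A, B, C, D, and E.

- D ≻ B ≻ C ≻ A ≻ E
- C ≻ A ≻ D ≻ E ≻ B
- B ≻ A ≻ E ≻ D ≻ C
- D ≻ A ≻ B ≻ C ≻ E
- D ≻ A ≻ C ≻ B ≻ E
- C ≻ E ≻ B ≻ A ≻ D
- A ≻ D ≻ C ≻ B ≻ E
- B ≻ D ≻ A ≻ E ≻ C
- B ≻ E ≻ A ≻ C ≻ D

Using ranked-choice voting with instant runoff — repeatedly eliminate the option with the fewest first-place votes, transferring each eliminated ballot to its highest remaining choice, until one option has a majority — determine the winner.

D

Round 1: B 3, D 3, C 2, A 1, E 0. E has the fewest and is eliminated.
Round 2: B 3, D 3, C 2, A 1. A has the fewest and is eliminated.
Round 3: D 4, B 3, C 2. C has the fewest and is eliminated.
Round 4: D 5, B 4. D has a majority.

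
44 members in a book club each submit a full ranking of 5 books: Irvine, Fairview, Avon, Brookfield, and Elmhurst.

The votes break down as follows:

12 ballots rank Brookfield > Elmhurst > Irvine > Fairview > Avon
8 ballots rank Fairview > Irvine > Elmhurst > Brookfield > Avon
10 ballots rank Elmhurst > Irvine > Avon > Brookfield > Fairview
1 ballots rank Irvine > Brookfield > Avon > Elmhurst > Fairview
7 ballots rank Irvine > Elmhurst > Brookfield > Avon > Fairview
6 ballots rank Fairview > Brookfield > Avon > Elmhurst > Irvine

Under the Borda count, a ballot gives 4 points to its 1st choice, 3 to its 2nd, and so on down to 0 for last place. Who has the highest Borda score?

Elmhurst

Borda scores:
  Irvine: 12·2 + 8·3 + 10·3 + 4 + 7·4 + 6·0 = 110
  Fairview: 12·1 + 8·4 + 10·0 + 0 + 7·0 + 6·4 = 68
  Avon: 12·0 + 8·0 + 10·2 + 2 + 7·1 + 6·2 = 41
  Brookfield: 12·4 + 8·1 + 10·1 + 3 + 7·2 + 6·3 = 101
  Elmhurst: 12·3 + 8·2 + 10·4 + 1 + 7·3 + 6·1 = 120
Elmhurst has the highest total.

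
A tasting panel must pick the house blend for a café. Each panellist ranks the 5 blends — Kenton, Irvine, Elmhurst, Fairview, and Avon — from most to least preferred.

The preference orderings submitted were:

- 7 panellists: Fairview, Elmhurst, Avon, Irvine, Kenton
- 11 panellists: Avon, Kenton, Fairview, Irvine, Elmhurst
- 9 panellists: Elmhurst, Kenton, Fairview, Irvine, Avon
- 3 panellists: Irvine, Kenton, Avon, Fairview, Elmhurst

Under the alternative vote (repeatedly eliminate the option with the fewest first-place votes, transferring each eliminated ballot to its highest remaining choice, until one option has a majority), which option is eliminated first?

Kenton

Round 1: Avon 11, Elmhurst 9, Fairview 7, Irvine 3, Kenton 0. Kenton has the fewest and is eliminated.
Round 2: Avon 11, Elmhurst 9, Fairview 7, Irvine 3. Irvine has the fewest and is eliminated.
Round 3: Avon 14, Elmhurst 9, Fairview 7. Fairview has the fewest and is eliminated.
Round 4: Elmhurst 16, Avon 14. Elmhurst has a majority.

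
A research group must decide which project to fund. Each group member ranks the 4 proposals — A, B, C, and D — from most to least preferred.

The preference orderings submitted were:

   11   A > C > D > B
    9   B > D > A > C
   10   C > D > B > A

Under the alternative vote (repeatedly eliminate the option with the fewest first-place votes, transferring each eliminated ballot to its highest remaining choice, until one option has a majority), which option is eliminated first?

D

Round 1: A 11, C 10, B 9, D 0. D has the fewest and is eliminated.
Round 2: A 11, C 10, B 9. B has the fewest and is eliminated.
Round 3: A 20, C 10. A has a majority.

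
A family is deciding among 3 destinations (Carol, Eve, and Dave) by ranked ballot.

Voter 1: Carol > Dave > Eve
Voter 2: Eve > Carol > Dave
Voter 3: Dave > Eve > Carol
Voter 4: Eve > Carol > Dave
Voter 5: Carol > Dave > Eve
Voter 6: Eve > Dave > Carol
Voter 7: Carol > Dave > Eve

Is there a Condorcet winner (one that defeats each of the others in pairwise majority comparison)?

Head-to-head results (7 voters total):
Carol vs Eve: Eve wins 4–3.
Carol vs Dave: Carol wins 5–2.
Eve vs Dave: Dave wins 4–3.
No candidate beats all others: Carol beats Dave beats Eve beats Carol, a majority cycle.

No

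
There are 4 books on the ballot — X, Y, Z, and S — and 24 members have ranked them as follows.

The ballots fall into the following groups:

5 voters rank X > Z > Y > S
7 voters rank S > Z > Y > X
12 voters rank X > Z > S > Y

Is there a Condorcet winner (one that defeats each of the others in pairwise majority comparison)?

Head-to-head results (24 voters total):
X vs Y: X wins 17–7.
X vs Z: X wins 17–7.
X vs S: X wins 17–7.
Y vs Z: Z wins 24–0.
Y vs S: S wins 19–5.
Z vs S: Z wins 17–7.
X beats each rival — Y (17–7), Z (17–7), S (17–7) — so X is the Condorcet winner.

Yes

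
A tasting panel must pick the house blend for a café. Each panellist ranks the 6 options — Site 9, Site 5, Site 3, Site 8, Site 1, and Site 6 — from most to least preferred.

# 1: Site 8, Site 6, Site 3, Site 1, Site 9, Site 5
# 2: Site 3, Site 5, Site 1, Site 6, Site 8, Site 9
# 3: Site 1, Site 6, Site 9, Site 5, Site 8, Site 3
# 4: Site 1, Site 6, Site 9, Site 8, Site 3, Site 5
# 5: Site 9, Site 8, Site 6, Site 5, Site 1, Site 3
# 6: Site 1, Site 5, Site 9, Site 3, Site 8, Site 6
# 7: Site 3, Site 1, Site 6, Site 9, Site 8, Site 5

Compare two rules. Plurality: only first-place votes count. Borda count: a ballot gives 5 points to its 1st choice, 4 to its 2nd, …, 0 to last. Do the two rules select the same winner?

Plurality first-place counts: Site 9 1, Site 5 0, Site 3 2, Site 8 1, Site 1 3, Site 6 0 → Site 1.
Borda totals: Site 9 17, Site 5 12, Site 3 16, Site 8 15, Site 1 25, Site 6 20 → Site 1.
The two rules agree on Site 1.

Yes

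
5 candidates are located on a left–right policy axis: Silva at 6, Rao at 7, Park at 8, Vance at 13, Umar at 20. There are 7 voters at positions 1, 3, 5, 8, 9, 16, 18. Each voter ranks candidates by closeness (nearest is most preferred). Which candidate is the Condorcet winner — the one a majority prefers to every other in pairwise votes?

With single-peaked preferences on a line, the Condorcet winner is the candidate closest to the median voter.
The median voter (position 8) is closest to Park at 8.
Check: Park vs Umar — voters closer to Park: 5 of 7.

Park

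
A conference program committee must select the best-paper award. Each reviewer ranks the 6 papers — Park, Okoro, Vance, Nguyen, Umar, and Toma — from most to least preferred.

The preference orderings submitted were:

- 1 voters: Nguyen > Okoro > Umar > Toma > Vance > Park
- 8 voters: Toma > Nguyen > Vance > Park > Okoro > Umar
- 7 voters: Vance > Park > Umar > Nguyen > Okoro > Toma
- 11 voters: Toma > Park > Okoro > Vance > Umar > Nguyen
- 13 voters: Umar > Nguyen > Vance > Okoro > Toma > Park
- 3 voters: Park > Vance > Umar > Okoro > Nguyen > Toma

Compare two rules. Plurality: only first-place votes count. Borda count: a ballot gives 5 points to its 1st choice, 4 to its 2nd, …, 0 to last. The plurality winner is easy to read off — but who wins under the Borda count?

Vance

Plurality first-place counts: Park 3, Okoro 0, Vance 7, Nguyen 1, Umar 13, Toma 19 → Toma.
Borda totals: Park 103, Okoro 84, Vance 133, Nguyen 106, Umar 109, Toma 110 → Vance.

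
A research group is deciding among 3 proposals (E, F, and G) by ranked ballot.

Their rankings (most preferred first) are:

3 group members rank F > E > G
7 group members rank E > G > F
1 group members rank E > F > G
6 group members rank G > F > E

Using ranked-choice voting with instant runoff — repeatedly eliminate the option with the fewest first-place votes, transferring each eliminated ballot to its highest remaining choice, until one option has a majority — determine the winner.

Round 1: E 8, G 6, F 3. F has the fewest and is eliminated.
Round 2: E 11, G 6. E has a majority.

E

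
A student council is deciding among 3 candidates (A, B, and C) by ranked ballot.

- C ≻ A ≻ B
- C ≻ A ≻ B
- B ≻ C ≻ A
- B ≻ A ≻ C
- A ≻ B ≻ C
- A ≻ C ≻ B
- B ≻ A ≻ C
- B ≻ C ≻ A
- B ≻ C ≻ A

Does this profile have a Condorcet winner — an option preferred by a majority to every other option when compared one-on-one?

Yes

Head-to-head results (9 voters total):
A vs B: B wins 5–4.
A vs C: C wins 5–4.
B vs C: B wins 6–3.
B beats each rival — A (5–4), C (6–3) — so B is the Condorcet winner.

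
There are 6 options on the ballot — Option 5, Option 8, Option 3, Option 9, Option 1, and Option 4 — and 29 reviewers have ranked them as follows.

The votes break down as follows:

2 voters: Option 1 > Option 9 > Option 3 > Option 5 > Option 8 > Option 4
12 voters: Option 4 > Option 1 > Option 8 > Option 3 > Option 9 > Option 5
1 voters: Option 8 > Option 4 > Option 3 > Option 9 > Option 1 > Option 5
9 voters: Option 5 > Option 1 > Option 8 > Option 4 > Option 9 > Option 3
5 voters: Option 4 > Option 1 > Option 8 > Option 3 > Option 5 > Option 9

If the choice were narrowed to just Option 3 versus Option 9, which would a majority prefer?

Option 3

Ballots ranking Option 3 above Option 9: 12+1+5 = 18.
Ballots ranking Option 9 above Option 3: 2+9 = 11.
Option 3 wins the head-to-head, 18–11.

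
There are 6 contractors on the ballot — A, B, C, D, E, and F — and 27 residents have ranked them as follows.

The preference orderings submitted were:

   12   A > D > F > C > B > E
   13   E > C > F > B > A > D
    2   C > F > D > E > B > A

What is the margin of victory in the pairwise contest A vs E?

Ballots ranking A above E: 12.
Ballots ranking E above A: 13+2 = 15.
E wins 15–12, a margin of 3.

3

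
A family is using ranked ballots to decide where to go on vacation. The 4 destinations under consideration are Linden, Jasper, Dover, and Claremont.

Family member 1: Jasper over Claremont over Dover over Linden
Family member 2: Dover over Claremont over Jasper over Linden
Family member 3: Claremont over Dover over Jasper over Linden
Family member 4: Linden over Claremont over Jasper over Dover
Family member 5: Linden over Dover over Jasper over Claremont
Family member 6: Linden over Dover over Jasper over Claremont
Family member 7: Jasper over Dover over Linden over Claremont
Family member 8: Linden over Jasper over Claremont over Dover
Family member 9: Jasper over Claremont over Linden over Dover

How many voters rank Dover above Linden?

4

Ballots ranking Dover above Linden: 4.
Ballots ranking Linden above Dover: 5.
So 4 of 9 voters prefer Dover to Linden.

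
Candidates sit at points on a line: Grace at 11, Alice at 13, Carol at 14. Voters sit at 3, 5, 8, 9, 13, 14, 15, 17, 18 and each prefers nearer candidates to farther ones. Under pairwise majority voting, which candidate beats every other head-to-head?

Alice

With single-peaked preferences on a line, the Condorcet winner is the candidate closest to the median voter.
The median voter (position 13) is closest to Alice at 13.
Check: Alice vs Grace — voters closer to Alice: 5 of 9.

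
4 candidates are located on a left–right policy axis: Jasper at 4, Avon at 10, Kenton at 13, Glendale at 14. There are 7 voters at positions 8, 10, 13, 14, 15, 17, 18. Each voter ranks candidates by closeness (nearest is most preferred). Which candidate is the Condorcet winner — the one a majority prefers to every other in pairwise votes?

Glendale

With single-peaked preferences on a line, the Condorcet winner is the candidate closest to the median voter.
The median voter (position 14) is closest to Glendale at 14.
Check: Glendale vs Jasper — voters closer to Glendale: 6 of 7.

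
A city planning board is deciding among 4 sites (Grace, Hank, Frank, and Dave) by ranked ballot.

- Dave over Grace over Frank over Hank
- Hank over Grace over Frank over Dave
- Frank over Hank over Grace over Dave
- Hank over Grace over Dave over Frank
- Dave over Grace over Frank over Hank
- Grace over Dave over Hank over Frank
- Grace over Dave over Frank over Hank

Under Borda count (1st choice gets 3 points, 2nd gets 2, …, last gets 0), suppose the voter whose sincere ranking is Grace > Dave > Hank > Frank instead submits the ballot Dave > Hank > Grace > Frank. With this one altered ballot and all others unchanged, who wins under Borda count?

Borda totals with the altered ballot: Grace 13, Hank 10, Frank 7, Dave 12.
The winner is unchanged: still Grace.

Grace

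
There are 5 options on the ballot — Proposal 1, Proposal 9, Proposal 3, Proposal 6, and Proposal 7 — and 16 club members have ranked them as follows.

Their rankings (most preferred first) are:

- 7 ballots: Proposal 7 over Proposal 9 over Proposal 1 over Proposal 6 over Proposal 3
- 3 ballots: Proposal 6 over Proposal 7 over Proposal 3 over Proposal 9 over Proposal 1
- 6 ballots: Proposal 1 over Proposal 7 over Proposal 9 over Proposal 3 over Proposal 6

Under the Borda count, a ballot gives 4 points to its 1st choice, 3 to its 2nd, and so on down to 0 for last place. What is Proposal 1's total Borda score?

38

Borda scores:
  Proposal 1: 7·2 + 3·0 + 6·4 = 38
  Proposal 9: 7·3 + 3·1 + 6·2 = 36
  Proposal 3: 7·0 + 3·2 + 6·1 = 12
  Proposal 6: 7·1 + 3·4 + 6·0 = 19
  Proposal 7: 7·4 + 3·3 + 6·3 = 55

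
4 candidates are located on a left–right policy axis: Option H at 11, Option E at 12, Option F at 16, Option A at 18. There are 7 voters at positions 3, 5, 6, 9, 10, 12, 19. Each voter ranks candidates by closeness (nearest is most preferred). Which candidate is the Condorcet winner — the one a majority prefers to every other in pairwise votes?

Option H

With single-peaked preferences on a line, the Condorcet winner is the candidate closest to the median voter.
The median voter (position 9) is closest to Option H at 11.
Check: Option H vs Option F — voters closer to Option H: 6 of 7.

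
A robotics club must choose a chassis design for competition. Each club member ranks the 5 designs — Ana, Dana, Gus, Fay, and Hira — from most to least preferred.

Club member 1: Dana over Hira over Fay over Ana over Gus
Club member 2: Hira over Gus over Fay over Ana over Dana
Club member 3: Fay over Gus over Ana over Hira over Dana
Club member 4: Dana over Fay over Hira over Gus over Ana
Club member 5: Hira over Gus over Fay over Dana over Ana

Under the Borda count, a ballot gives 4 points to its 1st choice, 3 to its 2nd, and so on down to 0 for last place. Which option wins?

Hira

Borda scores:
  Ana: 1 + 1 + 2 + 0 + 0 = 4
  Dana: 4 + 0 + 0 + 4 + 1 = 9
  Gus: 0 + 3 + 3 + 1 + 3 = 10
  Fay: 2 + 2 + 4 + 3 + 2 = 13
  Hira: 3 + 4 + 1 + 2 + 4 = 14
Hira has the highest total.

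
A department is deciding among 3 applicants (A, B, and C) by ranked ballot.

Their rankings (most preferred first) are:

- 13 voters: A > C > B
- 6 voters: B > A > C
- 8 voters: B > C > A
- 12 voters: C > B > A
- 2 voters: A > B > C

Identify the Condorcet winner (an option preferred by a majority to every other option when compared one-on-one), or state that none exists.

There is no Condorcet winner

Head-to-head results (41 voters total):
A vs B: B wins 26–15.
A vs C: A wins 21–20.
B vs C: C wins 25–16.
No candidate beats all others: A beats C beats B beats A, a majority cycle.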